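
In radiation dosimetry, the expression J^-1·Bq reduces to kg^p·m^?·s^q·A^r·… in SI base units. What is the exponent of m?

-2

J = N·m (work = force × distance),
    = kg·m²·s⁻².
So J⁻¹ = kg⁻¹·m⁻²·s².
Bq = 1/s = s⁻¹ (activity is decays per second).
Combining: J⁻¹·Bq = (kg⁻¹·m⁻²·s²) · s⁻¹ = kg⁻¹·m⁻²·s.
The exponent of m is -2.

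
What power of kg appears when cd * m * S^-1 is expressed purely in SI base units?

S = 1/Ω (conductance is reciprocal resistance),
    = kg⁻¹·m⁻²·s³·A².
So S⁻¹ = kg·m²·s⁻³·A⁻².
Combining: cd·m·S⁻¹ = cd · m · (kg·m²·s⁻³·A⁻²) = kg·m³·s⁻³·A⁻²·cd.
The exponent of kg is 1.

1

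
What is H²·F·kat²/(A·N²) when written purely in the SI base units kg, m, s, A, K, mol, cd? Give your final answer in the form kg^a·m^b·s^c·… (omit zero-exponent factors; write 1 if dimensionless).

kg⁻¹·s²·A⁻³·mol²

H = Wb/A (inductance = flux per current),
    = kg·m²·s⁻²·A⁻².
So H² = kg²·m⁴·s⁻⁴·A⁻⁴.
F = C/V (capacitance = charge per voltage),
    = A·s/(kg·m²·s⁻³·A⁻¹) (substituting C and V),
    = kg⁻¹·m⁻²·s⁴·A².
N = kg·m/s² = kg·m·s⁻² (force = mass × acceleration).
So N⁻² = kg⁻²·m⁻²·s⁴.
kat = mol/s = s⁻¹·mol (catalytic activity).
So kat² = s⁻²·mol².
Combining: H²·F·A⁻¹·N⁻²·kat² = (kg²·m⁴·s⁻⁴·A⁻⁴) · (kg⁻¹·m⁻²·s⁴·A²) · A⁻¹ · (kg⁻²·m⁻²·s⁴) · (s⁻²·mol²) = kg⁻¹·s²·A⁻³·mol².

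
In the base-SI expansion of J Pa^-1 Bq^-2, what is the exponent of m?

3

J = kg·m²·s⁻².
Pa = kg·m⁻¹·s⁻².
So Pa⁻¹ = kg⁻¹·m·s².
Bq = s⁻¹.
So Bq⁻² = s².
Combining: J·Pa⁻¹·Bq⁻² = (kg·m²·s⁻²) · (kg⁻¹·m·s²) · s² = m³·s².
The exponent of m is 3.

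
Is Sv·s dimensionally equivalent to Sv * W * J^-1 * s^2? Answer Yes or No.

Yes

Left side:
  Sv = J/kg (equivalent dose = energy per mass),
      = m²·s⁻².
  Combining: Sv·s = (m²·s⁻²) · s = m²·s⁻¹.
Right side:
  Sv = m²·s⁻².
  W = kg·m²·s⁻³.
  J = kg·m²·s⁻².
  So J⁻¹ = kg⁻¹·m⁻²·s².
  Combining: Sv·W·J⁻¹·s² = (m²·s⁻²) · (kg·m²·s⁻³) · (kg⁻¹·m⁻²·s²) · s² = m²·s⁻¹.
Both reduce to m²·s⁻¹.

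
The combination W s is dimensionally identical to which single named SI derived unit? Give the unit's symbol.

W = J/s (power = energy per time),
    = kg·m²·s⁻³.
Combining: W·s = (kg·m²·s⁻³) · s = kg·m²·s⁻².
kg·m²·s⁻² is the base-SI form of the joule.

J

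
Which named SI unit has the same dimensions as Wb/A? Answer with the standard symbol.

H

Wb = V·s (flux: a volt is a weber per second),
    = kg·m²·s⁻²·A⁻¹.
Combining: Wb·A⁻¹ = (kg·m²·s⁻²·A⁻¹) · A⁻¹ = kg·m²·s⁻²·A⁻².
kg·m²·s⁻²·A⁻² is the base-SI form of the henry.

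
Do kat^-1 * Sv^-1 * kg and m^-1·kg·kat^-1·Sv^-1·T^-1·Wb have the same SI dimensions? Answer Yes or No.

Left side:
  kat = mol/s = s⁻¹·mol (catalytic activity).
  So kat⁻¹ = s·mol⁻¹.
  Sv = J/kg (equivalent dose = energy per mass),
      = m²·s⁻².
  So Sv⁻¹ = m⁻²·s².
  Combining: kat⁻¹·Sv⁻¹·kg = (s·mol⁻¹) · (m⁻²·s²) · kg = kg·m⁻²·s³·mol⁻¹.
Right side:
  kat = s⁻¹·mol.
  So kat⁻¹ = s·mol⁻¹.
  Sv = m²·s⁻².
  So Sv⁻¹ = m⁻²·s².
  T = kg·s⁻²·A⁻¹.
  So T⁻¹ = kg⁻¹·s²·A.
  Wb = kg·m²·s⁻²·A⁻¹.
  Combining: m⁻¹·kg·kat⁻¹·Sv⁻¹·T⁻¹·Wb = m⁻¹ · kg · (s·mol⁻¹) · (m⁻²·s²) · (kg⁻¹·s²·A) · (kg·m²·s⁻²·A⁻¹) = kg·m⁻¹·s³·mol⁻¹.
Left is kg·m⁻²·s³·mol⁻¹; right is kg·m⁻¹·s³·mol⁻¹ — different.

No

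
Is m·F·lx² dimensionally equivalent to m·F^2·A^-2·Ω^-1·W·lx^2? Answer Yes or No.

No

Left side:
  F = kg⁻¹·m⁻²·s⁴·A².
  lx = m⁻²·cd.
  So lx² = m⁻⁴·cd².
  Combining: m·F·lx² = m · (kg⁻¹·m⁻²·s⁴·A²) · (m⁻⁴·cd²) = kg⁻¹·m⁻⁵·s⁴·A²·cd².
Right side:
  F = C/V (capacitance = charge per voltage),
      = A·s/(kg·m²·s⁻³·A⁻¹) (substituting C and V),
      = kg⁻¹·m⁻²·s⁴·A².
  So F² = kg⁻²·m⁻⁴·s⁸·A⁴.
  Ω = V/A (resistance = voltage per current),
      = kg·m²·s⁻³·A⁻².
  So Ω⁻¹ = kg⁻¹·m⁻²·s³·A².
  W = J/s (power = energy per time),
      = kg·m²·s⁻³.
  lx = lm/m² (illuminance = luminous flux per area),
      = m⁻²·cd.
  So lx² = m⁻⁴·cd².
  Combining: m·F²·A⁻²·Ω⁻¹·W·lx² = m · (kg⁻²·m⁻⁴·s⁸·A⁴) · A⁻² · (kg⁻¹·m⁻²·s³·A²) · (kg·m²·s⁻³) · (m⁻⁴·cd²) = kg⁻²·m⁻⁷·s⁸·A⁴·cd².
Left is kg⁻¹·m⁻⁵·s⁴·A²·cd²; right is kg⁻²·m⁻⁷·s⁸·A⁴·cd² — different.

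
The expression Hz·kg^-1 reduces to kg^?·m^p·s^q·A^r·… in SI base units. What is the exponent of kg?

-1

Hz = 1/s = s⁻¹ (frequency is cycles per second).
Combining: Hz·kg⁻¹ = s⁻¹ · kg⁻¹ = kg⁻¹·s⁻¹.
The exponent of kg is -1.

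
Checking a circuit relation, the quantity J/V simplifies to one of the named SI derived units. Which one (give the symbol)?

J = N·m (work = force × distance),
    = kg·m²·s⁻².
V = W/A (potential = power per current),
    = kg·m²·s⁻³·A⁻¹.
So V⁻¹ = kg⁻¹·m⁻²·s³·A.
Combining: J·V⁻¹ = (kg·m²·s⁻²) · (kg⁻¹·m⁻²·s³·A) = s·A.
s·A is the base-SI form of the coulomb.

C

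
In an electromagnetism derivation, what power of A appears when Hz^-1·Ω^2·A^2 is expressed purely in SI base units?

Hz = 1/s = s⁻¹ (frequency is cycles per second).
So Hz⁻¹ = s.
Ω = V/A (resistance = voltage per current),
    = kg·m²·s⁻³·A⁻².
So Ω² = kg²·m⁴·s⁻⁶·A⁻⁴.
Combining: Hz⁻¹·Ω²·A² = s · (kg²·m⁴·s⁻⁶·A⁻⁴) · A² = kg²·m⁴·s⁻⁵·A⁻².
The exponent of A is -2.

-2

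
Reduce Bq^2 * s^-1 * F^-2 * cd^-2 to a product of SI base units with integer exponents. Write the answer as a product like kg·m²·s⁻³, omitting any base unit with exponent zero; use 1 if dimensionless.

Bq = s⁻¹.
So Bq² = s⁻².
F = kg⁻¹·m⁻²·s⁴·A².
So F⁻² = kg²·m⁴·s⁻⁸·A⁻⁴.
Combining: Bq²·s⁻¹·F⁻²·cd⁻² = s⁻² · s⁻¹ · (kg²·m⁴·s⁻⁸·A⁻⁴) · cd⁻² = kg²·m⁴·s⁻¹¹·A⁻⁴·cd⁻².

kg²·m⁴·s⁻¹¹·A⁻⁴·cd⁻²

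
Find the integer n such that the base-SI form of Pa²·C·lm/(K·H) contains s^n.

Pa = kg·m⁻¹·s⁻².
So Pa² = kg²·m⁻²·s⁻⁴.
C = s·A.
lm = cd.
H = kg·m²·s⁻²·A⁻².
So H⁻¹ = kg⁻¹·m⁻²·s²·A².
Combining: K⁻¹·Pa²·C·lm·H⁻¹ = K⁻¹ · (kg²·m⁻²·s⁻⁴) · (s·A) · cd · (kg⁻¹·m⁻²·s²·A²) = kg·m⁻⁴·s⁻¹·A³·K⁻¹·cd.
The exponent of s is -1.

-1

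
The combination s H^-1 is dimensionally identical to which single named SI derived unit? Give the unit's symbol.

S

H = Wb/A (inductance = flux per current),
    = kg·m²·s⁻²·A⁻².
So H⁻¹ = kg⁻¹·m⁻²·s²·A².
Combining: s·H⁻¹ = s · (kg⁻¹·m⁻²·s²·A²) = kg⁻¹·m⁻²·s³·A².
kg⁻¹·m⁻²·s³·A² is the base-SI form of the siemens.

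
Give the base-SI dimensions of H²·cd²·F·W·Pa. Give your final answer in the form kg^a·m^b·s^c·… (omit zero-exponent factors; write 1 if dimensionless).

H = Wb/A (inductance = flux per current),
    = kg·m²·s⁻²·A⁻².
So H² = kg²·m⁴·s⁻⁴·A⁻⁴.
F = C/V (capacitance = charge per voltage),
    = A·s/(kg·m²·s⁻³·A⁻¹) (substituting C and V),
    = kg⁻¹·m⁻²·s⁴·A².
W = J/s (power = energy per time),
    = kg·m²·s⁻³.
Pa = N/m² (pressure = force per area),
    = kg·m⁻¹·s⁻².
Combining: H²·cd²·F·W·Pa = (kg²·m⁴·s⁻⁴·A⁻⁴) · cd² · (kg⁻¹·m⁻²·s⁴·A²) · (kg·m²·s⁻³) · (kg·m⁻¹·s⁻²) = kg³·m³·s⁻⁵·A⁻²·cd².

kg³·m³·s⁻⁵·A⁻²·cd²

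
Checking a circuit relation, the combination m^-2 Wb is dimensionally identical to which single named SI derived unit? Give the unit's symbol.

Wb = kg·m²·s⁻²·A⁻¹.
Combining: m⁻²·Wb = m⁻² · (kg·m²·s⁻²·A⁻¹) = kg·s⁻²·A⁻¹.
kg·s⁻²·A⁻¹ is the base-SI form of the tesla.

T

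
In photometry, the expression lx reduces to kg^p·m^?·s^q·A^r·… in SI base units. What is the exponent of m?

-2

lx = lm/m² (illuminance = luminous flux per area),
    = m⁻²·cd.
The exponent of m is -2.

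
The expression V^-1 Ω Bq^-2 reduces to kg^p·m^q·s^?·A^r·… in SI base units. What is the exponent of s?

2

V = W/A (potential = power per current),
    = kg·m²·s⁻³·A⁻¹.
So V⁻¹ = kg⁻¹·m⁻²·s³·A.
Ω = V/A (resistance = voltage per current),
    = kg·m²·s⁻³·A⁻².
Bq = 1/s = s⁻¹ (activity is decays per second).
So Bq⁻² = s².
Combining: V⁻¹·Ω·Bq⁻² = (kg⁻¹·m⁻²·s³·A) · (kg·m²·s⁻³·A⁻²) · s² = s²·A⁻¹.
The exponent of s is 2.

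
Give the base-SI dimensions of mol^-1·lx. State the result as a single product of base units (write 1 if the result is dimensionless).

m⁻²·mol⁻¹·cd

lx = lm/m² (illuminance = luminous flux per area),
    = m⁻²·cd.
Combining: mol⁻¹·lx = mol⁻¹ · (m⁻²·cd) = m⁻²·mol⁻¹·cd.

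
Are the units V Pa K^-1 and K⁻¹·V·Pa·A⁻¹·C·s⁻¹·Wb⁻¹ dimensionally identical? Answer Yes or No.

No

Left side:
  V = W/A (potential = power per current),
      = kg·m²·s⁻³·A⁻¹.
  Pa = N/m² (pressure = force per area),
      = kg·m⁻¹·s⁻².
  Combining: V·Pa·K⁻¹ = (kg·m²·s⁻³·A⁻¹) · (kg·m⁻¹·s⁻²) · K⁻¹ = kg²·m·s⁻⁵·A⁻¹·K⁻¹.
Right side:
  V = kg·m²·s⁻³·A⁻¹.
  Pa = kg·m⁻¹·s⁻².
  C = s·A.
  Wb = kg·m²·s⁻²·A⁻¹.
  So Wb⁻¹ = kg⁻¹·m⁻²·s²·A.
  Combining: K⁻¹·V·Pa·A⁻¹·C·s⁻¹·Wb⁻¹ = K⁻¹ · (kg·m²·s⁻³·A⁻¹) · (kg·m⁻¹·s⁻²) · A⁻¹ · (s·A) · s⁻¹ · (kg⁻¹·m⁻²·s²·A) = kg·m⁻¹·s⁻³·K⁻¹.
Left is kg²·m·s⁻⁵·A⁻¹·K⁻¹; right is kg·m⁻¹·s⁻³·K⁻¹ — different.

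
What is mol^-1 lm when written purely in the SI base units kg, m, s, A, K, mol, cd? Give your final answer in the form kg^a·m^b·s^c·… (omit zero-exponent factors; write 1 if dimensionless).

lm = cd.
Combining: mol⁻¹·lm = mol⁻¹ · cd = mol⁻¹·cd.

mol⁻¹·cd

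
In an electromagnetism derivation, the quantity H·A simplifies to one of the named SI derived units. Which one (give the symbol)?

Wb

H = Wb/A (inductance = flux per current),
    = kg·m²·s⁻²·A⁻².
Combining: H·A = (kg·m²·s⁻²·A⁻²) · A = kg·m²·s⁻²·A⁻¹.
kg·m²·s⁻²·A⁻¹ is the base-SI form of the weber.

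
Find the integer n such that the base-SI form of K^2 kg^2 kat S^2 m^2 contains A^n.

4

kat = mol/s = s⁻¹·mol (catalytic activity).
S = 1/Ω (conductance is reciprocal resistance),
    = kg⁻¹·m⁻²·s³·A².
So S² = kg⁻²·m⁻⁴·s⁶·A⁴.
Combining: K²·kg²·kat·S²·m² = K² · kg² · (s⁻¹·mol) · (kg⁻²·m⁻⁴·s⁶·A⁴) · m² = m⁻²·s⁵·A⁴·K²·mol.
The exponent of A is 4.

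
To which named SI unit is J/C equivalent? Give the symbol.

V

J = N·m (work = force × distance),
    = kg·m²·s⁻².
C = A·s = s·A (charge = current × time).
So C⁻¹ = s⁻¹·A⁻¹.
Combining: J·C⁻¹ = (kg·m²·s⁻²) · (s⁻¹·A⁻¹) = kg·m²·s⁻³·A⁻¹.
kg·m²·s⁻³·A⁻¹ is the base-SI form of the volt.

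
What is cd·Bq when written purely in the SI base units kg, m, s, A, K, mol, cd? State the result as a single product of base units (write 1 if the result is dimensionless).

s⁻¹·cd

Bq = 1/s = s⁻¹ (activity is decays per second).
Combining: cd·Bq = cd · s⁻¹ = s⁻¹·cd.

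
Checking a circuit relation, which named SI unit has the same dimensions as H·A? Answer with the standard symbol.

Wb

H = kg·m²·s⁻²·A⁻².
Combining: H·A = (kg·m²·s⁻²·A⁻²) · A = kg·m²·s⁻²·A⁻¹.
kg·m²·s⁻²·A⁻¹ is the base-SI form of the weber.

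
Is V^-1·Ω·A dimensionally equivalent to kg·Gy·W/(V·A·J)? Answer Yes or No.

Yes

Left side:
  V = kg·m²·s⁻³·A⁻¹.
  So V⁻¹ = kg⁻¹·m⁻²·s³·A.
  Ω = kg·m²·s⁻³·A⁻².
  Combining: V⁻¹·Ω·A = (kg⁻¹·m⁻²·s³·A) · (kg·m²·s⁻³·A⁻²) · A = 1.
Right side:
  Gy = J/kg (absorbed dose = energy per mass),
      = m²·s⁻².
  V = W/A (potential = power per current),
      = kg·m²·s⁻³·A⁻¹.
  So V⁻¹ = kg⁻¹·m⁻²·s³·A.
  W = J/s (power = energy per time),
      = kg·m²·s⁻³.
  J = N·m (work = force × distance),
      = kg·m²·s⁻².
  So J⁻¹ = kg⁻¹·m⁻²·s².
  Combining: kg·Gy·V⁻¹·A⁻¹·W·J⁻¹ = kg · (m²·s⁻²) · (kg⁻¹·m⁻²·s³·A) · A⁻¹ · (kg·m²·s⁻³) · (kg⁻¹·m⁻²·s²) = 1.
Both reduce to 1.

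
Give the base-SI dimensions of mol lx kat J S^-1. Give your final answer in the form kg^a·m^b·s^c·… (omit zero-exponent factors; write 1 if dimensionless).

kg²·m²·s⁻⁶·A⁻²·mol²·cd

lx = lm/m² (illuminance = luminous flux per area),
    = m⁻²·cd.
kat = mol/s = s⁻¹·mol (catalytic activity).
J = N·m (work = force × distance),
    = kg·m²·s⁻².
S = 1/Ω (conductance is reciprocal resistance),
    = kg⁻¹·m⁻²·s³·A².
So S⁻¹ = kg·m²·s⁻³·A⁻².
Combining: mol·lx·kat·J·S⁻¹ = mol · (m⁻²·cd) · (s⁻¹·mol) · (kg·m²·s⁻²) · (kg·m²·s⁻³·A⁻²) = kg²·m²·s⁻⁶·A⁻²·mol²·cd.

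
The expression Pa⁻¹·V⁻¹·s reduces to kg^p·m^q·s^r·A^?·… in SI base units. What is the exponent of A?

Pa = N/m² (pressure = force per area),
    = kg·m⁻¹·s⁻².
So Pa⁻¹ = kg⁻¹·m·s².
V = W/A (potential = power per current),
    = kg·m²·s⁻³·A⁻¹.
So V⁻¹ = kg⁻¹·m⁻²·s³·A.
Combining: Pa⁻¹·V⁻¹·s = (kg⁻¹·m·s²) · (kg⁻¹·m⁻²·s³·A) · s = kg⁻²·m⁻¹·s⁶·A.
The exponent of A is 1.

1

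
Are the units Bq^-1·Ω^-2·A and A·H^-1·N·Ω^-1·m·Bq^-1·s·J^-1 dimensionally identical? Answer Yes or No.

Yes

Left side:
  Bq = 1/s = s⁻¹ (activity is decays per second).
  So Bq⁻¹ = s.
  Ω = V/A (resistance = voltage per current),
      = kg·m²·s⁻³·A⁻².
  So Ω⁻² = kg⁻²·m⁻⁴·s⁶·A⁴.
  Combining: Bq⁻¹·Ω⁻²·A = s · (kg⁻²·m⁻⁴·s⁶·A⁴) · A = kg⁻²·m⁻⁴·s⁷·A⁵.
Right side:
  H = kg·m²·s⁻²·A⁻².
  So H⁻¹ = kg⁻¹·m⁻²·s²·A².
  N = kg·m·s⁻².
  Ω = kg·m²·s⁻³·A⁻².
  So Ω⁻¹ = kg⁻¹·m⁻²·s³·A².
  Bq = s⁻¹.
  So Bq⁻¹ = s.
  J = kg·m²·s⁻².
  So J⁻¹ = kg⁻¹·m⁻²·s².
  Combining: A·H⁻¹·N·Ω⁻¹·m·Bq⁻¹·s·J⁻¹ = A · (kg⁻¹·m⁻²·s²·A²) · (kg·m·s⁻²) · (kg⁻¹·m⁻²·s³·A²) · m · s · s · (kg⁻¹·m⁻²·s²) = kg⁻²·m⁻⁴·s⁷·A⁵.
Both reduce to kg⁻²·m⁻⁴·s⁷·A⁵.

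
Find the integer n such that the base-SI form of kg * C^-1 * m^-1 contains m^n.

C = s·A.
So C⁻¹ = s⁻¹·A⁻¹.
Combining: kg·C⁻¹·m⁻¹ = kg · (s⁻¹·A⁻¹) · m⁻¹ = kg·m⁻¹·s⁻¹·A⁻¹.
The exponent of m is -1.

-1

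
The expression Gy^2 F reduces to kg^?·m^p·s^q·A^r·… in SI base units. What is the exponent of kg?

Gy = J/kg (absorbed dose = energy per mass),
    = m²·s⁻².
So Gy² = m⁴·s⁻⁴.
F = C/V (capacitance = charge per voltage),
    = A·s/(kg·m²·s⁻³·A⁻¹) (substituting C and V),
    = kg⁻¹·m⁻²·s⁴·A².
Combining: Gy²·F = (m⁴·s⁻⁴) · (kg⁻¹·m⁻²·s⁴·A²) = kg⁻¹·m²·A².
The exponent of kg is -1.

-1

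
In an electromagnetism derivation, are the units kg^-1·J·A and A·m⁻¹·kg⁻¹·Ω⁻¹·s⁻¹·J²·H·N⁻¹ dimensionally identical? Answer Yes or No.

Yes

Left side:
  J = N·m (work = force × distance),
      = kg·m²·s⁻².
  Combining: kg⁻¹·J·A = kg⁻¹ · (kg·m²·s⁻²) · A = m²·s⁻²·A.
Right side:
  Ω = V/A (resistance = voltage per current),
      = kg·m²·s⁻³·A⁻².
  So Ω⁻¹ = kg⁻¹·m⁻²·s³·A².
  J = N·m (work = force × distance),
      = kg·m²·s⁻².
  So J² = kg²·m⁴·s⁻⁴.
  H = Wb/A (inductance = flux per current),
      = kg·m²·s⁻²·A⁻².
  N = kg·m/s² = kg·m·s⁻² (force = mass × acceleration).
  So N⁻¹ = kg⁻¹·m⁻¹·s².
  Combining: A·m⁻¹·kg⁻¹·Ω⁻¹·s⁻¹·J²·H·N⁻¹ = A · m⁻¹ · kg⁻¹ · (kg⁻¹·m⁻²·s³·A²) · s⁻¹ · (kg²·m⁴·s⁻⁴) · (kg·m²·s⁻²·A⁻²) · (kg⁻¹·m⁻¹·s²) = m²·s⁻²·A.
Both reduce to m²·s⁻²·A.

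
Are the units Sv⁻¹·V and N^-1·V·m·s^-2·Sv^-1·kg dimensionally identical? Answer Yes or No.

Left side:
  Sv = J/kg (equivalent dose = energy per mass),
      = m²·s⁻².
  So Sv⁻¹ = m⁻²·s².
  V = W/A (potential = power per current),
      = kg·m²·s⁻³·A⁻¹.
  Combining: Sv⁻¹·V = (m⁻²·s²) · (kg·m²·s⁻³·A⁻¹) = kg·s⁻¹·A⁻¹.
Right side:
  N = kg·m/s² = kg·m·s⁻² (force = mass × acceleration).
  So N⁻¹ = kg⁻¹·m⁻¹·s².
  V = W/A (potential = power per current),
      = kg·m²·s⁻³·A⁻¹.
  Sv = J/kg (equivalent dose = energy per mass),
      = m²·s⁻².
  So Sv⁻¹ = m⁻²·s².
  Combining: N⁻¹·V·m·s⁻²·Sv⁻¹·kg = (kg⁻¹·m⁻¹·s²) · (kg·m²·s⁻³·A⁻¹) · m · s⁻² · (m⁻²·s²) · kg = kg·s⁻¹·A⁻¹.
Both reduce to kg·s⁻¹·A⁻¹.

Yes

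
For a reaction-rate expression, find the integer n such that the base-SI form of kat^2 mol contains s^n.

kat = s⁻¹·mol.
So kat² = s⁻²·mol².
Combining: kat²·mol = (s⁻²·mol²) · mol = s⁻²·mol³.
The exponent of s is -2.

-2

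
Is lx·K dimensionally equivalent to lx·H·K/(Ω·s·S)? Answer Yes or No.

Left side:
  lx = m⁻²·cd.
  Combining: lx·K = (m⁻²·cd) · K = m⁻²·K·cd.
Right side:
  Ω = V/A (resistance = voltage per current),
      = kg·m²·s⁻³·A⁻².
  So Ω⁻¹ = kg⁻¹·m⁻²·s³·A².
  lx = lm/m² (illuminance = luminous flux per area),
      = m⁻²·cd.
  S = 1/Ω (conductance is reciprocal resistance),
      = kg⁻¹·m⁻²·s³·A².
  So S⁻¹ = kg·m²·s⁻³·A⁻².
  H = Wb/A (inductance = flux per current),
      = kg·m²·s⁻²·A⁻².
  Combining: Ω⁻¹·lx·s⁻¹·S⁻¹·H·K = (kg⁻¹·m⁻²·s³·A²) · (m⁻²·cd) · s⁻¹ · (kg·m²·s⁻³·A⁻²) · (kg·m²·s⁻²·A⁻²) · K = kg·s⁻³·A⁻²·K·cd.
Left is m⁻²·K·cd; right is kg·s⁻³·A⁻²·K·cd — different.

No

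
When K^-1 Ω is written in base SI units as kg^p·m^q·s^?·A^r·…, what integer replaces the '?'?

-3

Ω = V/A (resistance = voltage per current),
    = kg·m²·s⁻³·A⁻².
Combining: K⁻¹·Ω = K⁻¹ · (kg·m²·s⁻³·A⁻²) = kg·m²·s⁻³·A⁻²·K⁻¹.
The exponent of s is -3.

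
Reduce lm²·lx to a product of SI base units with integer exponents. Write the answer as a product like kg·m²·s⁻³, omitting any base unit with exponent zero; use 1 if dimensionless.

m⁻²·cd³

lm = cd·sr = cd (luminous flux; sr is dimensionless).
So lm² = cd².
lx = lm/m² (illuminance = luminous flux per area),
    = m⁻²·cd.
Combining: lm²·lx = cd² · (m⁻²·cd) = m⁻²·cd³.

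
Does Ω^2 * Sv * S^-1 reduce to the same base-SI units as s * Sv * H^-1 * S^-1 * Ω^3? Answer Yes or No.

Yes

Left side:
  Ω = kg·m²·s⁻³·A⁻².
  So Ω² = kg²·m⁴·s⁻⁶·A⁻⁴.
  Sv = m²·s⁻².
  S = kg⁻¹·m⁻²·s³·A².
  So S⁻¹ = kg·m²·s⁻³·A⁻².
  Combining: Ω²·Sv·S⁻¹ = (kg²·m⁴·s⁻⁶·A⁻⁴) · (m²·s⁻²) · (kg·m²·s⁻³·A⁻²) = kg³·m⁸·s⁻¹¹·A⁻⁶.
Right side:
  Sv = J/kg (equivalent dose = energy per mass),
      = m²·s⁻².
  H = Wb/A (inductance = flux per current),
      = kg·m²·s⁻²·A⁻².
  So H⁻¹ = kg⁻¹·m⁻²·s²·A².
  S = 1/Ω (conductance is reciprocal resistance),
      = kg⁻¹·m⁻²·s³·A².
  So S⁻¹ = kg·m²·s⁻³·A⁻².
  Ω = V/A (resistance = voltage per current),
      = kg·m²·s⁻³·A⁻².
  So Ω³ = kg³·m⁶·s⁻⁹·A⁻⁶.
  Combining: s·Sv·H⁻¹·S⁻¹·Ω³ = s · (m²·s⁻²) · (kg⁻¹·m⁻²·s²·A²) · (kg·m²·s⁻³·A⁻²) · (kg³·m⁶·s⁻⁹·A⁻⁶) = kg³·m⁸·s⁻¹¹·A⁻⁶.
Both reduce to kg³·m⁸·s⁻¹¹·A⁻⁶.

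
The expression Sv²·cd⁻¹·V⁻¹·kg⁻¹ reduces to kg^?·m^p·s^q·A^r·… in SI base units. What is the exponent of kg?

Sv = J/kg (equivalent dose = energy per mass),
    = m²·s⁻².
So Sv² = m⁴·s⁻⁴.
V = W/A (potential = power per current),
    = kg·m²·s⁻³·A⁻¹.
So V⁻¹ = kg⁻¹·m⁻²·s³·A.
Combining: Sv²·cd⁻¹·V⁻¹·kg⁻¹ = (m⁴·s⁻⁴) · cd⁻¹ · (kg⁻¹·m⁻²·s³·A) · kg⁻¹ = kg⁻²·m²·s⁻¹·A·cd⁻¹.
The exponent of kg is -2.

-2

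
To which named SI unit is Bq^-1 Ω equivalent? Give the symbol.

Bq = 1/s = s⁻¹ (activity is decays per second).
So Bq⁻¹ = s.
Ω = V/A (resistance = voltage per current),
    = kg·m²·s⁻³·A⁻².
Combining: Bq⁻¹·Ω = s · (kg·m²·s⁻³·A⁻²) = kg·m²·s⁻²·A⁻².
kg·m²·s⁻²·A⁻² is the base-SI form of the henry.

H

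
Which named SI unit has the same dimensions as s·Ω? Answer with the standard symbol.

Ω = V/A (resistance = voltage per current),
    = kg·m²·s⁻³·A⁻².
Combining: s·Ω = s · (kg·m²·s⁻³·A⁻²) = kg·m²·s⁻²·A⁻².
kg·m²·s⁻²·A⁻² is the base-SI form of the henry.

H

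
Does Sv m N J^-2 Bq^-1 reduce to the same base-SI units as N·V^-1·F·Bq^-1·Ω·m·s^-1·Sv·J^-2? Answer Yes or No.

Left side:
  Sv = J/kg (equivalent dose = energy per mass),
      = m²·s⁻².
  N = kg·m/s² = kg·m·s⁻² (force = mass × acceleration).
  J = N·m (work = force × distance),
      = kg·m²·s⁻².
  So J⁻² = kg⁻²·m⁻⁴·s⁴.
  Bq = 1/s = s⁻¹ (activity is decays per second).
  So Bq⁻¹ = s.
  Combining: Sv·m·N·J⁻²·Bq⁻¹ = (m²·s⁻²) · m · (kg·m·s⁻²) · (kg⁻²·m⁻⁴·s⁴) · s = kg⁻¹·s.
Right side:
  N = kg·m·s⁻².
  V = kg·m²·s⁻³·A⁻¹.
  So V⁻¹ = kg⁻¹·m⁻²·s³·A.
  F = kg⁻¹·m⁻²·s⁴·A².
  Bq = s⁻¹.
  So Bq⁻¹ = s.
  Ω = kg·m²·s⁻³·A⁻².
  Sv = m²·s⁻².
  J = kg·m²·s⁻².
  So J⁻² = kg⁻²·m⁻⁴·s⁴.
  Combining: N·V⁻¹·F·Bq⁻¹·Ω·m·s⁻¹·Sv·J⁻² = (kg·m·s⁻²) · (kg⁻¹·m⁻²·s³·A) · (kg⁻¹·m⁻²·s⁴·A²) · s · (kg·m²·s⁻³·A⁻²) · m · s⁻¹ · (m²·s⁻²) · (kg⁻²·m⁻⁴·s⁴) = kg⁻²·m⁻²·s⁴·A.
Left is kg⁻¹·s; right is kg⁻²·m⁻²·s⁴·A — different.

No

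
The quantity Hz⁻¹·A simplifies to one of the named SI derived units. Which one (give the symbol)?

Hz = s⁻¹.
So Hz⁻¹ = s.
Combining: Hz⁻¹·A = s · A = s·A.
s·A is the base-SI form of the coulomb.

C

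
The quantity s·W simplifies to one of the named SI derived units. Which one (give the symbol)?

J

W = J/s (power = energy per time),
    = kg·m²·s⁻³.
Combining: s·W = s · (kg·m²·s⁻³) = kg·m²·s⁻².
kg·m²·s⁻² is the base-SI form of the joule.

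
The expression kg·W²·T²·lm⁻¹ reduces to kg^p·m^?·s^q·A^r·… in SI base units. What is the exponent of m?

4

W = J/s (power = energy per time),
    = kg·m²·s⁻³.
So W² = kg²·m⁴·s⁻⁶.
T = Wb/m² (flux density = flux per area),
    = kg·s⁻²·A⁻¹.
So T² = kg²·s⁻⁴·A⁻².
lm = cd·sr = cd (luminous flux; sr is dimensionless).
So lm⁻¹ = cd⁻¹.
Combining: kg·W²·T²·lm⁻¹ = kg · (kg²·m⁴·s⁻⁶) · (kg²·s⁻⁴·A⁻²) · cd⁻¹ = kg⁵·m⁴·s⁻¹⁰·A⁻²·cd⁻¹.
The exponent of m is 4.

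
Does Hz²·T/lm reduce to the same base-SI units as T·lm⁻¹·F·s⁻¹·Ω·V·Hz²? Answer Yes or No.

Left side:
  Hz = 1/s = s⁻¹ (frequency is cycles per second).
  So Hz² = s⁻².
  lm = cd·sr = cd (luminous flux; sr is dimensionless).
  So lm⁻¹ = cd⁻¹.
  T = Wb/m² (flux density = flux per area),
      = kg·s⁻²·A⁻¹.
  Combining: Hz²·lm⁻¹·T = s⁻² · cd⁻¹ · (kg·s⁻²·A⁻¹) = kg·s⁻⁴·A⁻¹·cd⁻¹.
Right side:
  T = kg·s⁻²·A⁻¹.
  lm = cd.
  So lm⁻¹ = cd⁻¹.
  F = kg⁻¹·m⁻²·s⁴·A².
  Ω = kg·m²·s⁻³·A⁻².
  V = kg·m²·s⁻³·A⁻¹.
  Hz = s⁻¹.
  So Hz² = s⁻².
  Combining: T·lm⁻¹·F·s⁻¹·Ω·V·Hz² = (kg·s⁻²·A⁻¹) · cd⁻¹ · (kg⁻¹·m⁻²·s⁴·A²) · s⁻¹ · (kg·m²·s⁻³·A⁻²) · (kg·m²·s⁻³·A⁻¹) · s⁻² = kg²·m²·s⁻⁷·A⁻²·cd⁻¹.
Left is kg·s⁻⁴·A⁻¹·cd⁻¹; right is kg²·m²·s⁻⁷·A⁻²·cd⁻¹ — different.

No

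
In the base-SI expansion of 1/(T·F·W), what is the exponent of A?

-1

T = kg·s⁻²·A⁻¹.
So T⁻¹ = kg⁻¹·s²·A.
F = kg⁻¹·m⁻²·s⁴·A².
So F⁻¹ = kg·m²·s⁻⁴·A⁻².
W = kg·m²·s⁻³.
So W⁻¹ = kg⁻¹·m⁻²·s³.
Combining: T⁻¹·F⁻¹·W⁻¹ = (kg⁻¹·s²·A) · (kg·m²·s⁻⁴·A⁻²) · (kg⁻¹·m⁻²·s³) = kg⁻¹·s·A⁻¹.
The exponent of A is -1.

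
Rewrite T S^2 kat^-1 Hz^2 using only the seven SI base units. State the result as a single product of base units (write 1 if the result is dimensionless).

T = Wb/m² (flux density = flux per area),
    = kg·s⁻²·A⁻¹.
S = 1/Ω (conductance is reciprocal resistance),
    = kg⁻¹·m⁻²·s³·A².
So S² = kg⁻²·m⁻⁴·s⁶·A⁴.
kat = mol/s = s⁻¹·mol (catalytic activity).
So kat⁻¹ = s·mol⁻¹.
Hz = 1/s = s⁻¹ (frequency is cycles per second).
So Hz² = s⁻².
Combining: T·S²·kat⁻¹·Hz² = (kg·s⁻²·A⁻¹) · (kg⁻²·m⁻⁴·s⁶·A⁴) · (s·mol⁻¹) · s⁻² = kg⁻¹·m⁻⁴·s³·A³·mol⁻¹.

kg⁻¹·m⁻⁴·s³·A³·mol⁻¹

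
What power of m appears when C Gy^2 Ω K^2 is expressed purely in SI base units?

6

C = A·s = s·A (charge = current × time).
Gy = J/kg (absorbed dose = energy per mass),
    = m²·s⁻².
So Gy² = m⁴·s⁻⁴.
Ω = V/A (resistance = voltage per current),
    = kg·m²·s⁻³·A⁻².
Combining: C·Gy²·Ω·K² = (s·A) · (m⁴·s⁻⁴) · (kg·m²·s⁻³·A⁻²) · K² = kg·m⁶·s⁻⁶·A⁻¹·K².
The exponent of m is 6.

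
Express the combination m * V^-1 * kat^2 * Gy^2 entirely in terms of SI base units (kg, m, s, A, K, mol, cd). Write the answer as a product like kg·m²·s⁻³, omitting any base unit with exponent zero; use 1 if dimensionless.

V = kg·m²·s⁻³·A⁻¹.
So V⁻¹ = kg⁻¹·m⁻²·s³·A.
kat = s⁻¹·mol.
So kat² = s⁻²·mol².
Gy = m²·s⁻².
So Gy² = m⁴·s⁻⁴.
Combining: m·V⁻¹·kat²·Gy² = m · (kg⁻¹·m⁻²·s³·A) · (s⁻²·mol²) · (m⁴·s⁻⁴) = kg⁻¹·m³·s⁻³·A·mol².

kg⁻¹·m³·s⁻³·A·mol²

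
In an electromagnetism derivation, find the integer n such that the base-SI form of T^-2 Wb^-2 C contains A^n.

5

T = Wb/m² (flux density = flux per area),
    = kg·s⁻²·A⁻¹.
So T⁻² = kg⁻²·s⁴·A².
Wb = V·s (flux: a volt is a weber per second),
    = kg·m²·s⁻²·A⁻¹.
So Wb⁻² = kg⁻²·m⁻⁴·s⁴·A².
C = A·s = s·A (charge = current × time).
Combining: T⁻²·Wb⁻²·C = (kg⁻²·s⁴·A²) · (kg⁻²·m⁻⁴·s⁴·A²) · (s·A) = kg⁻⁴·m⁻⁴·s⁹·A⁵.
The exponent of A is 5.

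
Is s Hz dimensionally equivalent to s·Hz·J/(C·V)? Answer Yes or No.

Left side:
  Hz = s⁻¹.
  Combining: s·Hz = s · s⁻¹ = 1.
Right side:
  C = A·s = s·A (charge = current × time).
  So C⁻¹ = s⁻¹·A⁻¹.
  V = W/A (potential = power per current),
      = kg·m²·s⁻³·A⁻¹.
  So V⁻¹ = kg⁻¹·m⁻²·s³·A.
  Hz = 1/s = s⁻¹ (frequency is cycles per second).
  J = N·m (work = force × distance),
      = kg·m²·s⁻².
  Combining: C⁻¹·V⁻¹·s·Hz·J = (s⁻¹·A⁻¹) · (kg⁻¹·m⁻²·s³·A) · s · s⁻¹ · (kg·m²·s⁻²) = 1.
Both reduce to 1.

Yes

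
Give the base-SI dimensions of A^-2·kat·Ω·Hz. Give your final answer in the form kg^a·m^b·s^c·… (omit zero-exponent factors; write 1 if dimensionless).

kat = mol/s = s⁻¹·mol (catalytic activity).
Ω = V/A (resistance = voltage per current),
    = kg·m²·s⁻³·A⁻².
Hz = 1/s = s⁻¹ (frequency is cycles per second).
Combining: A⁻²·kat·Ω·Hz = A⁻² · (s⁻¹·mol) · (kg·m²·s⁻³·A⁻²) · s⁻¹ = kg·m²·s⁻⁵·A⁻⁴·mol.

kg·m²·s⁻⁵·A⁻⁴·mol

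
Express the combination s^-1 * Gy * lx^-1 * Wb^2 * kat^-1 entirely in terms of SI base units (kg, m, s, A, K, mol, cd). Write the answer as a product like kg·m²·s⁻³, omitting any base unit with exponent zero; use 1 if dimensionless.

Gy = J/kg (absorbed dose = energy per mass),
    = m²·s⁻².
lx = lm/m² (illuminance = luminous flux per area),
    = m⁻²·cd.
So lx⁻¹ = m²·cd⁻¹.
Wb = V·s (flux: a volt is a weber per second),
    = kg·m²·s⁻²·A⁻¹.
So Wb² = kg²·m⁴·s⁻⁴·A⁻².
kat = mol/s = s⁻¹·mol (catalytic activity).
So kat⁻¹ = s·mol⁻¹.
Combining: s⁻¹·Gy·lx⁻¹·Wb²·kat⁻¹ = s⁻¹ · (m²·s⁻²) · (m²·cd⁻¹) · (kg²·m⁴·s⁻⁴·A⁻²) · (s·mol⁻¹) = kg²·m⁸·s⁻⁶·A⁻²·mol⁻¹·cd⁻¹.

kg²·m⁸·s⁻⁶·A⁻²·mol⁻¹·cd⁻¹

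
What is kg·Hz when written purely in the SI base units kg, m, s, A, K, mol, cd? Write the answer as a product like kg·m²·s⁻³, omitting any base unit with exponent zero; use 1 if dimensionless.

Hz = 1/s = s⁻¹ (frequency is cycles per second).
Combining: kg·Hz = kg · s⁻¹ = kg·s⁻¹.

kg·s⁻¹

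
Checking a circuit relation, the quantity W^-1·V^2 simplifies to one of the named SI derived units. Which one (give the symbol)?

W = J/s (power = energy per time),
    = kg·m²·s⁻³.
So W⁻¹ = kg⁻¹·m⁻²·s³.
V = W/A (potential = power per current),
    = kg·m²·s⁻³·A⁻¹.
So V² = kg²·m⁴·s⁻⁶·A⁻².
Combining: W⁻¹·V² = (kg⁻¹·m⁻²·s³) · (kg²·m⁴·s⁻⁶·A⁻²) = kg·m²·s⁻³·A⁻².
kg·m²·s⁻³·A⁻² is the base-SI form of the ohm.

Ω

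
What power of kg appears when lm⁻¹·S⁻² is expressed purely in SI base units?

2

lm = cd·sr = cd (luminous flux; sr is dimensionless).
So lm⁻¹ = cd⁻¹.
S = 1/Ω (conductance is reciprocal resistance),
    = kg⁻¹·m⁻²·s³·A².
So S⁻² = kg²·m⁴·s⁻⁶·A⁻⁴.
Combining: lm⁻¹·S⁻² = cd⁻¹ · (kg²·m⁴·s⁻⁶·A⁻⁴) = kg²·m⁴·s⁻⁶·A⁻⁴·cd⁻¹.
The exponent of kg is 2.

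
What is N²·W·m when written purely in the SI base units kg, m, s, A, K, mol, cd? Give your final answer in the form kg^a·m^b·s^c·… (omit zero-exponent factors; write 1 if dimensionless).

N = kg·m/s² = kg·m·s⁻² (force = mass × acceleration).
So N² = kg²·m²·s⁻⁴.
W = J/s (power = energy per time),
    = kg·m²·s⁻³.
Combining: N²·W·m = (kg²·m²·s⁻⁴) · (kg·m²·s⁻³) · m = kg³·m⁵·s⁻⁷.

kg³·m⁵·s⁻⁷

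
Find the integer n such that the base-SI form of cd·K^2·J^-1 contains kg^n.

J = N·m (work = force × distance),
    = kg·m²·s⁻².
So J⁻¹ = kg⁻¹·m⁻²·s².
Combining: cd·K²·J⁻¹ = cd · K² · (kg⁻¹·m⁻²·s²) = kg⁻¹·m⁻²·s²·K²·cd.
The exponent of kg is -1.

-1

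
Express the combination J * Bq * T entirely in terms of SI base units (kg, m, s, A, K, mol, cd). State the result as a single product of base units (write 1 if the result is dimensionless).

kg²·m²·s⁻⁵·A⁻¹

J = kg·m²·s⁻².
Bq = s⁻¹.
T = kg·s⁻²·A⁻¹.
Combining: J·Bq·T = (kg·m²·s⁻²) · s⁻¹ · (kg·s⁻²·A⁻¹) = kg²·m²·s⁻⁵·A⁻¹.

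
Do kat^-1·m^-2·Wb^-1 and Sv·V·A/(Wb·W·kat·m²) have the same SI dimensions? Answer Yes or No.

No

Left side:
  kat = mol/s = s⁻¹·mol (catalytic activity).
  So kat⁻¹ = s·mol⁻¹.
  Wb = V·s (flux: a volt is a weber per second),
      = kg·m²·s⁻²·A⁻¹.
  So Wb⁻¹ = kg⁻¹·m⁻²·s²·A.
  Combining: kat⁻¹·m⁻²·Wb⁻¹ = (s·mol⁻¹) · m⁻² · (kg⁻¹·m⁻²·s²·A) = kg⁻¹·m⁻⁴·s³·A·mol⁻¹.
Right side:
  Wb = kg·m²·s⁻²·A⁻¹.
  So Wb⁻¹ = kg⁻¹·m⁻²·s²·A.
  Sv = m²·s⁻².
  W = kg·m²·s⁻³.
  So W⁻¹ = kg⁻¹·m⁻²·s³.
  V = kg·m²·s⁻³·A⁻¹.
  kat = s⁻¹·mol.
  So kat⁻¹ = s·mol⁻¹.
  Combining: Wb⁻¹·Sv·W⁻¹·V·kat⁻¹·A·m⁻² = (kg⁻¹·m⁻²·s²·A) · (m²·s⁻²) · (kg⁻¹·m⁻²·s³) · (kg·m²·s⁻³·A⁻¹) · (s·mol⁻¹) · A · m⁻² = kg⁻¹·m⁻²·s·A·mol⁻¹.
Left is kg⁻¹·m⁻⁴·s³·A·mol⁻¹; right is kg⁻¹·m⁻²·s·A·mol⁻¹ — different.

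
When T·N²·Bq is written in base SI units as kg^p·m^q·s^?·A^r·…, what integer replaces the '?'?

T = Wb/m² (flux density = flux per area),
    = kg·s⁻²·A⁻¹.
N = kg·m/s² = kg·m·s⁻² (force = mass × acceleration).
So N² = kg²·m²·s⁻⁴.
Bq = 1/s = s⁻¹ (activity is decays per second).
Combining: T·N²·Bq = (kg·s⁻²·A⁻¹) · (kg²·m²·s⁻⁴) · s⁻¹ = kg³·m²·s⁻⁷·A⁻¹.
The exponent of s is -7.

-7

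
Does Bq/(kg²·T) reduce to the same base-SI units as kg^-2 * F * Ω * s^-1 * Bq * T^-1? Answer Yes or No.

Yes

Left side:
  Bq = 1/s = s⁻¹ (activity is decays per second).
  T = Wb/m² (flux density = flux per area),
      = kg·s⁻²·A⁻¹.
  So T⁻¹ = kg⁻¹·s²·A.
  Combining: kg⁻²·Bq·T⁻¹ = kg⁻² · s⁻¹ · (kg⁻¹·s²·A) = kg⁻³·s·A.
Right side:
  F = C/V (capacitance = charge per voltage),
      = A·s/(kg·m²·s⁻³·A⁻¹) (substituting C and V),
      = kg⁻¹·m⁻²·s⁴·A².
  Ω = V/A (resistance = voltage per current),
      = kg·m²·s⁻³·A⁻².
  Bq = 1/s = s⁻¹ (activity is decays per second).
  T = Wb/m² (flux density = flux per area),
      = kg·s⁻²·A⁻¹.
  So T⁻¹ = kg⁻¹·s²·A.
  Combining: kg⁻²·F·Ω·s⁻¹·Bq·T⁻¹ = kg⁻² · (kg⁻¹·m⁻²·s⁴·A²) · (kg·m²·s⁻³·A⁻²) · s⁻¹ · s⁻¹ · (kg⁻¹·s²·A) = kg⁻³·s·A.
Both reduce to kg⁻³·s·A.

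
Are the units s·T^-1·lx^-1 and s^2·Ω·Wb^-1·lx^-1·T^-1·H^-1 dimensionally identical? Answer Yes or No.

No

Left side:
  T = Wb/m² (flux density = flux per area),
      = kg·s⁻²·A⁻¹.
  So T⁻¹ = kg⁻¹·s²·A.
  lx = lm/m² (illuminance = luminous flux per area),
      = m⁻²·cd.
  So lx⁻¹ = m²·cd⁻¹.
  Combining: s·T⁻¹·lx⁻¹ = s · (kg⁻¹·s²·A) · (m²·cd⁻¹) = kg⁻¹·m²·s³·A·cd⁻¹.
Right side:
  Ω = kg·m²·s⁻³·A⁻².
  Wb = kg·m²·s⁻²·A⁻¹.
  So Wb⁻¹ = kg⁻¹·m⁻²·s²·A.
  lx = m⁻²·cd.
  So lx⁻¹ = m²·cd⁻¹.
  T = kg·s⁻²·A⁻¹.
  So T⁻¹ = kg⁻¹·s²·A.
  H = kg·m²·s⁻²·A⁻².
  So H⁻¹ = kg⁻¹·m⁻²·s²·A².
  Combining: s²·Ω·Wb⁻¹·lx⁻¹·T⁻¹·H⁻¹ = s² · (kg·m²·s⁻³·A⁻²) · (kg⁻¹·m⁻²·s²·A) · (m²·cd⁻¹) · (kg⁻¹·s²·A) · (kg⁻¹·m⁻²·s²·A²) = kg⁻²·s⁵·A²·cd⁻¹.
Left is kg⁻¹·m²·s³·A·cd⁻¹; right is kg⁻²·s⁵·A²·cd⁻¹ — different.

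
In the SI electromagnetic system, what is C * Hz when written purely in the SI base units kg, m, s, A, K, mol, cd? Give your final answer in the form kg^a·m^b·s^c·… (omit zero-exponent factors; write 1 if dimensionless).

C = s·A.
Hz = s⁻¹.
Combining: C·Hz = (s·A) · s⁻¹ = A.

A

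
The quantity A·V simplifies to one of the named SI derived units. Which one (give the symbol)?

W

V = W/A (potential = power per current),
    = kg·m²·s⁻³·A⁻¹.
Combining: A·V = A · (kg·m²·s⁻³·A⁻¹) = kg·m²·s⁻³.
kg·m²·s⁻³ is the base-SI form of the watt.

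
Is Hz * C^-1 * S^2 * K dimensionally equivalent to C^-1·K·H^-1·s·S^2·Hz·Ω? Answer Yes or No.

Left side:
  Hz = 1/s = s⁻¹ (frequency is cycles per second).
  C = A·s = s·A (charge = current × time).
  So C⁻¹ = s⁻¹·A⁻¹.
  S = 1/Ω (conductance is reciprocal resistance),
      = kg⁻¹·m⁻²·s³·A².
  So S² = kg⁻²·m⁻⁴·s⁶·A⁴.
  Combining: Hz·C⁻¹·S²·K = s⁻¹ · (s⁻¹·A⁻¹) · (kg⁻²·m⁻⁴·s⁶·A⁴) · K = kg⁻²·m⁻⁴·s⁴·A³·K.
Right side:
  C = A·s = s·A (charge = current × time).
  So C⁻¹ = s⁻¹·A⁻¹.
  H = Wb/A (inductance = flux per current),
      = kg·m²·s⁻²·A⁻².
  So H⁻¹ = kg⁻¹·m⁻²·s²·A².
  S = 1/Ω (conductance is reciprocal resistance),
      = kg⁻¹·m⁻²·s³·A².
  So S² = kg⁻²·m⁻⁴·s⁶·A⁴.
  Hz = 1/s = s⁻¹ (frequency is cycles per second).
  Ω = V/A (resistance = voltage per current),
      = kg·m²·s⁻³·A⁻².
  Combining: C⁻¹·K·H⁻¹·s·S²·Hz·Ω = (s⁻¹·A⁻¹) · K · (kg⁻¹·m⁻²·s²·A²) · s · (kg⁻²·m⁻⁴·s⁶·A⁴) · s⁻¹ · (kg·m²·s⁻³·A⁻²) = kg⁻²·m⁻⁴·s⁴·A³·K.
Both reduce to kg⁻²·m⁻⁴·s⁴·A³·K.

Yes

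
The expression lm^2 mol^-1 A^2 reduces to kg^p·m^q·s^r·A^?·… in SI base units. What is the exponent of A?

2

lm = cd·sr = cd (luminous flux; sr is dimensionless).
So lm² = cd².
Combining: lm²·mol⁻¹·A² = cd² · mol⁻¹ · A² = A²·mol⁻¹·cd².
The exponent of A is 2.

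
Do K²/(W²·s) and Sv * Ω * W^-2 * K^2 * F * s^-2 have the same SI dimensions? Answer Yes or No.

Left side:
  W = J/s (power = energy per time),
      = kg·m²·s⁻³.
  So W⁻² = kg⁻²·m⁻⁴·s⁶.
  Combining: K²·W⁻²·s⁻¹ = K² · (kg⁻²·m⁻⁴·s⁶) · s⁻¹ = kg⁻²·m⁻⁴·s⁵·K².
Right side:
  Sv = J/kg (equivalent dose = energy per mass),
      = m²·s⁻².
  Ω = V/A (resistance = voltage per current),
      = kg·m²·s⁻³·A⁻².
  W = J/s (power = energy per time),
      = kg·m²·s⁻³.
  So W⁻² = kg⁻²·m⁻⁴·s⁶.
  F = C/V (capacitance = charge per voltage),
      = A·s/(kg·m²·s⁻³·A⁻¹) (substituting C and V),
      = kg⁻¹·m⁻²·s⁴·A².
  Combining: Sv·Ω·W⁻²·K²·F·s⁻² = (m²·s⁻²) · (kg·m²·s⁻³·A⁻²) · (kg⁻²·m⁻⁴·s⁶) · K² · (kg⁻¹·m⁻²·s⁴·A²) · s⁻² = kg⁻²·m⁻²·s³·K².
Left is kg⁻²·m⁻⁴·s⁵·K²; right is kg⁻²·m⁻²·s³·K² — different.

No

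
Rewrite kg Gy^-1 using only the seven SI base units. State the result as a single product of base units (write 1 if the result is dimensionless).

kg·m⁻²·s²

Gy = J/kg (absorbed dose = energy per mass),
    = m²·s⁻².
So Gy⁻¹ = m⁻²·s².
Combining: kg·Gy⁻¹ = kg · (m⁻²·s²) = kg·m⁻²·s².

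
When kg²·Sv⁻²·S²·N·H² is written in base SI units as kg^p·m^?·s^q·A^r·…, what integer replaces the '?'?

Sv = J/kg (equivalent dose = energy per mass),
    = m²·s⁻².
So Sv⁻² = m⁻⁴·s⁴.
S = 1/Ω (conductance is reciprocal resistance),
    = kg⁻¹·m⁻²·s³·A².
So S² = kg⁻²·m⁻⁴·s⁶·A⁴.
N = kg·m/s² = kg·m·s⁻² (force = mass × acceleration).
H = Wb/A (inductance = flux per current),
    = kg·m²·s⁻²·A⁻².
So H² = kg²·m⁴·s⁻⁴·A⁻⁴.
Combining: kg²·Sv⁻²·S²·N·H² = kg² · (m⁻⁴·s⁴) · (kg⁻²·m⁻⁴·s⁶·A⁴) · (kg·m·s⁻²) · (kg²·m⁴·s⁻⁴·A⁻⁴) = kg³·m⁻³·s⁴.
The exponent of m is -3.

-3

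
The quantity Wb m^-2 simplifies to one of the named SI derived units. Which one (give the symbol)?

Wb = V·s (flux: a volt is a weber per second),
    = kg·m²·s⁻²·A⁻¹.
Combining: Wb·m⁻² = (kg·m²·s⁻²·A⁻¹) · m⁻² = kg·s⁻²·A⁻¹.
kg·s⁻²·A⁻¹ is the base-SI form of the tesla.

T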